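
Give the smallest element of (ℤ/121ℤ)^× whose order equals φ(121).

2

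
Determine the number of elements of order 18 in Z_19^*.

6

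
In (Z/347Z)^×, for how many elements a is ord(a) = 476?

0

φ(347) = 347 − 1 = 346 = 2 · 173.
(Z/347Z)^× is cyclic (|G| = 346); a cyclic group of order m has exactly φ(d) elements of each order d | m, and none otherwise.
Here 346 is not a multiple of 476, so there are no elements of order 476.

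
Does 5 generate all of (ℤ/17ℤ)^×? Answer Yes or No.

Yes

φ(17) = 17 − 1 = 16 = 2^4.
Test 5^(16/q) mod 17 for each prime factor q of 16:
5^8 ≡ 16 (mod 17)  [q = 2: ≢ 1 ✓]
All checks pass, so 5 has order 16 and is a primitive root modulo 17.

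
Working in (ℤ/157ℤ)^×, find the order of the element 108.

13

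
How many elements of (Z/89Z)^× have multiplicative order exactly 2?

1

φ(89) = 89 − 1 = 88 = 2^3 · 11.
In a cyclic group of order 88, there are φ(d) elements of order d for each divisor d of 88, and zero for non-divisors.
2 | 88, and φ(2) = 2 − 1 = 1.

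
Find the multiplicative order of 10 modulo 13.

6

The order of 10 must divide φ(13) = 13 − 1 = 12 = 2^2 · 3.
Divisors of 12: 1, 2, 3, 4, 6, 12.
Compute 10^d (mod 13) for the divisors d until we hit 1:
10^1 ≡ 10
10^2 ≡ 9
10^3 ≡ 12
10^4 ≡ 3
10^6 ≡ 1
So ord_13(10) = 6.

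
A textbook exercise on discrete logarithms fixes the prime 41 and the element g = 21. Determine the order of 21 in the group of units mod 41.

By Lagrange's theorem, ord_41(21) divides φ(41) = 41 − 1 = 40 = 2^3 · 5.
Divisors of 40: 1, 2, 4, 5, 8, 10, 20, 40.
Check 21^d mod 41 for each divisor in increasing order:
21^1 ≡ 21 (mod 41)
21^2 ≡ 31 (mod 41)
21^4 ≡ 18 (mod 41)
21^5 ≡ 9 (mod 41)
21^8 ≡ 37 (mod 41)
21^10 ≡ 40 (mod 41)
21^20 ≡ 1 (mod 41) ✓
The smallest such exponent is 20, so the order of 21 is 20.

20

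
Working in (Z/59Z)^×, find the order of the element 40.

Since 40 ∈ (Z/59Z)^×, its order divides φ(59) = 59 − 1 = 58 = 2 · 29.
Divisors of 58: 1, 2, 29, 58.
Check 40^d mod 59 for each divisor in increasing order:
40^1 ≡ 40
40^2 ≡ 7
40^29 ≡ 58
40^58 ≡ 1
Hence ord(40) = 58.

58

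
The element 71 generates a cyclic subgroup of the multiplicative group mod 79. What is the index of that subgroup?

ord(71) | φ(79) = 79 − 1 = 78 = 2 · 3 · 13.
Divisors of 78: 1, 2, 3, 6, 13, 26, 39, 78.
Test each divisor d:
71^1 ≡ 71 (mod 79)
71^2 ≡ 64 (mod 79)
71^3 ≡ 41 (mod 79)
71^6 ≡ 22 (mod 79)
71^13 ≡ 78 (mod 79)
71^26 ≡ 1 (mod 79) ✓
The order of 71 is 26, so the subgroup it generates has 26 elements.
[(Z/79Z)^× : ⟨71⟩] = 78/26 = 3.

3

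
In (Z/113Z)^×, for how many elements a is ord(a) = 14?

6

φ(113) = 113 − 1 = 112 = 2^4 · 7.
(Z/113Z)^× is cyclic (|G| = 112); a cyclic group of order m has exactly φ(d) elements of each order d | m, and none otherwise.
14 = 2 · 7 divides 112, and φ(14) = 6.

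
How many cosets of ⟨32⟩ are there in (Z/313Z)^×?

2

Since 32 ∈ (Z/313Z)^×, its order divides φ(313) = 313 − 1 = 312 = 2^3 · 3 · 13.
Divisors of 312: 1, 2, 3, 4, 6, 8, 12, 13, 24, 26, 39, 52, 78, 104, 156, 312.
Check 32^d mod 313 for each divisor in increasing order:
32^1 ≡ 32
32^2 ≡ 85
32^3 ≡ 216
32^4 ≡ 26
32^6 ≡ 19
32^8 ≡ 50
32^12 ≡ 48
32^13 ≡ 284
32^24 ≡ 113
32^26 ≡ 215
32^39 ≡ 25
32^52 ≡ 214
32^78 ≡ 312
32^104 ≡ 98
32^156 ≡ 1
Thus |⟨32⟩| = ord(32) = 156.
Index = |(Z/313Z)^×| / |⟨32⟩| = 312 / 156 = 2.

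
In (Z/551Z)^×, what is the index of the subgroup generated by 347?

28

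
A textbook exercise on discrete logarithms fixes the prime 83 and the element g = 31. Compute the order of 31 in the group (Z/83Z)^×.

Since 31 ∈ (Z/83Z)^×, its order divides φ(83) = 83 − 1 = 82 = 2 · 41.
Divisors of 82: 1, 2, 41, 82.
Test each divisor d:
31^1 ≡ 31
31^2 ≡ 48
31^41 ≡ 1
Hence ord(31) = 41.

41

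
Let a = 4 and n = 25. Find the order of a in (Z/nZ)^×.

10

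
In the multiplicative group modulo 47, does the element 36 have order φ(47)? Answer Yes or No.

φ(47) = 47 − 1 = 46 = 2 · 23.
An element g generates (Z/47Z)^× iff g^(46/q) ≢ 1 (mod 47) for each prime q ∈ {2, 23}.
36^23 ≡ 1 (mod 47)  [q = 2: ≡ 1 ✗]
36^2 ≡ 27 (mod 47)  [q = 23: ≢ 1 ✓]
The check at q = 2 fails, so 36 generates a proper subgroup.

No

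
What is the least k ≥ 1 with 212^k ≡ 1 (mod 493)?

56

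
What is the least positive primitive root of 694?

φ(694) = φ(2)·φ(347) = 1·346 = 346 = 2 · 173.
g is a primitive root iff g^(346/q) ≢ 1 (mod 694) for each prime q ∈ {2, 173}.
g = 2: gcd(2, 694) = 2 > 1, not a unit — skip.
g = 3: 3^173 ≡ 1 — hits 1, so not a primitive root.
g = 4: gcd(4, 694) = 2 > 1, not a unit — skip.
g = 5: 5^173 ≡ 693; 5^2 ≡ 25 — none is 1, so 5 is a primitive root.
Hence the least primitive root of 694 is 5.

5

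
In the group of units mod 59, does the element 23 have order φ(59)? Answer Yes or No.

φ(59) = 59 − 1 = 58 = 2 · 29.
An element g generates (Z/59Z)^× iff g^(58/q) ≢ 1 (mod 59) for each prime q ∈ {2, 29}.
23^29 ≡ 58 (mod 59)  [q = 2: ≢ 1 ✓]
23^2 ≡ 57 (mod 59)  [q = 29: ≢ 1 ✓]
None equal 1, so ord_59(23) = 58: 23 is a primitive root.

Yes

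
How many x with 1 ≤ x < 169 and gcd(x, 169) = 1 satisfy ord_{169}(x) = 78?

φ(169) = φ(13^2) = 13·(13−1) = 156 = 2^2 · 3 · 13.
In a cyclic group of order 156, there are φ(d) elements of order d for each divisor d of 156, and zero for non-divisors.
78 = 2 · 3 · 13 divides 156, and φ(78) = 24.

24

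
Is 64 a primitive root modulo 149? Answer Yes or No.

No

φ(149) = 149 − 1 = 148 = 2^2 · 37.
Test 64^(148/q) mod 149 for each prime factor q of 148:
64^74 ≡ 1 (mod 149)  [q = 2: ≡ 1 ✗]
64^4 ≡ 114 (mod 149)  [q = 37: ≢ 1 ✓]
The check at q = 2 fails, so 64 generates a proper subgroup.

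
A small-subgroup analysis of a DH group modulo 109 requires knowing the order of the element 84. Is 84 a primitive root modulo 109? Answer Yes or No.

φ(109) = 109 − 1 = 108 = 2^2 · 3^3.
84 is a primitive root mod 109 iff 84^(φ(109)/q) ≢ 1 for every prime q | φ(109), i.e. q ∈ {2, 3}.
84^54 ≡ 1 (mod 109)  [q = 2: ≡ 1 ✗]
84^36 ≡ 45 (mod 109)  [q = 3: ≢ 1 ✓]
84^54 ≡ 1 shows ord(84) | 54, strictly less than φ(109); not a primitive root.

No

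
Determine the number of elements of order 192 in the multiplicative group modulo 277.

0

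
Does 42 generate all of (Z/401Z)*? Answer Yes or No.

Yes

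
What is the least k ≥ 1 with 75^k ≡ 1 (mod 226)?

112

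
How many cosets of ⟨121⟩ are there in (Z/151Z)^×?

The order of 121 must divide φ(151) = 151 − 1 = 150 = 2 · 3 · 5^2.
Divisors of 150: 1, 2, 3, 5, 6, 10, 15, 25, 30, 50, 75, 150.
Test each divisor d:
121^1 ≡ 121
121^2 ≡ 145
121^3 ≡ 29
121^5 ≡ 128
121^6 ≡ 86
121^10 ≡ 76
121^15 ≡ 64
121^25 ≡ 32
121^30 ≡ 19
121^50 ≡ 118
121^75 ≡ 1
Thus |⟨121⟩| = ord(121) = 75.
The index is φ(151) / ord(121) = 150 / 75 = 2.

2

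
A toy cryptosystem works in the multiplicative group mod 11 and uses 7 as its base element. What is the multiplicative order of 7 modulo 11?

Since 7 ∈ (Z/11Z)^×, its order divides φ(11) = 11 − 1 = 10 = 2 · 5.
Divisors of 10: 1, 2, 5, 10.
Compute 7^d (mod 11) for the divisors d until we hit 1:
7^1 ≡ 7
7^2 ≡ 5
7^5 ≡ 10
7^10 ≡ 1
The smallest such exponent is 10, so the order of 7 is 10.

10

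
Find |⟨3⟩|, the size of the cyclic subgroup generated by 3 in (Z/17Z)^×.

16

ord(3) | φ(17) = 17 − 1 = 16 = 2^4.
Divisors of 16: 1, 2, 4, 8, 16.
Evaluate successive powers at the divisors of 16:
3^1 ≡ 3
3^2 ≡ 9
3^4 ≡ 13
3^8 ≡ 16
3^16 ≡ 1
So ord_17(3) = 16.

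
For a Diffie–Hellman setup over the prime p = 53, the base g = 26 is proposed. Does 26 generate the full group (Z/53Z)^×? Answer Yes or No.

Yes

φ(53) = 53 − 1 = 52 = 2^2 · 13.
An element g generates (Z/53Z)^× iff g^(52/q) ≢ 1 (mod 53) for each prime q ∈ {2, 13}.
26^26 ≡ 52 (mod 53)  [q = 2: ≢ 1 ✓]
26^4 ≡ 10 (mod 53)  [q = 13: ≢ 1 ✓]
Every test exponent gives a nontrivial residue, hence 26 generates the full group.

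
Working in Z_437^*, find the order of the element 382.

ord(382) | φ(437) = φ(19·23) = (19−1)·(23−1) = 18·22 = 396 = 2^2 · 3^2 · 11.
Divisors of 396: 1, 2, 3, 4, 6, 9, 11, 12, 18, 22, 33, 36, 44, 66, 99, 132, 198, 396.
Evaluate successive powers at the divisors of 396:
382^1 ≡ 382
382^2 ≡ 403
382^3 ≡ 122
382^4 ≡ 282
382^6 ≡ 26
382^9 ≡ 113
382^11 ≡ 91
382^12 ≡ 239
382^18 ≡ 96
382^22 ≡ 415
382^33 ≡ 183
382^36 ≡ 39
382^44 ≡ 47
382^66 ≡ 277
382^99 ≡ 436
382^132 ≡ 254
382^198 ≡ 1
So ord_437(382) = 198.

198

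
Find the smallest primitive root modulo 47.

φ(47) = 47 − 1 = 46 = 2 · 23.
g is a primitive root iff g^(46/q) ≢ 1 (mod 47) for each prime q ∈ {2, 23}.
g = 2: 2^23 ≡ 1 — hits 1, so not a primitive root.
g = 3: 3^23 ≡ 1 — hits 1, so not a primitive root.
g = 4: 4^23 ≡ 1 — hits 1, so not a primitive root.
g = 5: 5^23 ≡ 46; 5^2 ≡ 25 — none is 1, so 5 is a primitive root.
Hence the least primitive root of 47 is 5.

5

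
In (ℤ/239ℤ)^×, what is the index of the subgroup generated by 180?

By Lagrange's theorem, ord_239(180) divides φ(239) = 239 − 1 = 238 = 2 · 7 · 17.
Divisors of 238: 1, 2, 7, 14, 17, 34, 119, 238.
Check 180^d mod 239 for each divisor in increasing order:
180^1 ≡ 180
180^2 ≡ 135
180^7 ≡ 22
180^14 ≡ 6
180^17 ≡ 10
180^34 ≡ 100
180^119 ≡ 1
So ord_239(180) = 119, hence |⟨180⟩| = 119.
The index is φ(239) / ord(180) = 238 / 119 = 2.

2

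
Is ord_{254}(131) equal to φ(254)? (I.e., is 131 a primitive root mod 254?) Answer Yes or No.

No

φ(254) = φ(2)·φ(127) = 1·126 = 126 = 2 · 3^2 · 7.
131 is a primitive root mod 254 iff 131^(φ(254)/q) ≢ 1 for every prime q | φ(254), i.e. q ∈ {2, 3, 7}.
131^63 ≡ 1 (mod 254)  [q = 2: ≡ 1 ✗]
131^42 ≡ 1 (mod 254)  [q = 3: ≡ 1 ✗]
131^18 ≡ 129 (mod 254)  [q = 7: ≢ 1 ✓]
131^63 ≡ 1 shows ord(131) | 63, strictly less than φ(254); not a primitive root.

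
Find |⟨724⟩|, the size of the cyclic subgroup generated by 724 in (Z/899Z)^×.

The order of 724 must divide φ(899) = φ(29·31) = (29−1)·(31−1) = 28·30 = 840 = 2^3 · 3 · 5 · 7.
Divisors of 840: 1, 2, 3, 4, 5, 6, 7, 8, 10, 12, 14, 15, 20, 21, 24, 28, 30, 35, 40, 42, 56, 60, 70, 84, 105, 120, 140, 168, 210, 280, 420, 840.
Test each divisor d:
724^1 ≡ 724
724^2 ≡ 59
724^3 ≡ 463
724^4 ≡ 784
724^5 ≡ 347
724^6 ≡ 407
724^7 ≡ 695
724^8 ≡ 639
724^10 ≡ 842
724^12 ≡ 233
724^14 ≡ 262
724^15 ≡ 898
724^20 ≡ 552
724^21 ≡ 492
724^24 ≡ 349
724^28 ≡ 320
724^30 ≡ 1
So ord_899(724) = 30.

30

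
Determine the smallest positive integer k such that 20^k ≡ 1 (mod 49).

14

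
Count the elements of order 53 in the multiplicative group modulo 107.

52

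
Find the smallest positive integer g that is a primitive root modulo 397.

5

φ(397) = 397 − 1 = 396 = 2^2 · 3^2 · 11.
Test candidates g = 2, 3, … against the prime factors q ∈ {2, 3, 11} of φ(397): g is a generator iff g^(396/q) ≢ 1 for every such q.
g = 2: 2^198 ≡ 396; 2^132 ≡ 1 — hits 1, so not a primitive root.
g = 3: 3^198 ≡ 1 — hits 1, so not a primitive root.
g = 4: 4^198 ≡ 1 — hits 1, so not a primitive root.
g = 5: 5^198 ≡ 396; 5^132 ≡ 362; 5^36 ≡ 290 — none is 1, so 5 is a primitive root.
So 5 is the smallest generator of (Z/397Z)^×.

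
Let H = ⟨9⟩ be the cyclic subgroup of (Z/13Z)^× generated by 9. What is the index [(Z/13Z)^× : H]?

4

The order of 9 must divide φ(13) = 13 − 1 = 12 = 2^2 · 3.
Divisors of 12: 1, 2, 3, 4, 6, 12.
Check 9^d mod 13 for each divisor in increasing order:
9^1 ≡ 9 (mod 13)
9^2 ≡ 3 (mod 13)
9^3 ≡ 1 (mod 13) ✓
So ord_13(9) = 3, hence |⟨9⟩| = 3.
[(Z/13Z)^× : ⟨9⟩] = 12/3 = 4.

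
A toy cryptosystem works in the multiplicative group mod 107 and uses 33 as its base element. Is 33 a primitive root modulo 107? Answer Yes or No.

φ(107) = 107 − 1 = 106 = 2 · 53.
An element g generates (Z/107Z)^× iff g^(106/q) ≢ 1 (mod 107) for each prime q ∈ {2, 53}.
33^53 ≡ 1 (mod 107)  [q = 2: ≡ 1 ✗]
33^2 ≡ 19 (mod 107)  [q = 53: ≢ 1 ✓]
The check at q = 2 fails, so 33 generates a proper subgroup.

No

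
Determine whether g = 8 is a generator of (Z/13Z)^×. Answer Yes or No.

No

φ(13) = 13 − 1 = 12 = 2^2 · 3.
An element g generates (Z/13Z)^× iff g^(12/q) ≢ 1 (mod 13) for each prime q ∈ {2, 3}.
8^6 ≡ 12 (mod 13)  [q = 2: ≢ 1 ✓]
8^4 ≡ 1 (mod 13)  [q = 3: ≡ 1 ✗]
8^4 ≡ 1 shows ord(8) | 4, strictly less than φ(13); not a primitive root.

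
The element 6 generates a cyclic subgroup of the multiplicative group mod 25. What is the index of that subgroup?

4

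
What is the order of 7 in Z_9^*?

3

By Lagrange's theorem, ord_9(7) divides φ(9) = φ(3^2) = 3·(3−1) = 6 = 2 · 3.
Divisors of 6: 1, 2, 3, 6.
Test each divisor d:
7^1 ≡ 7
7^2 ≡ 4
7^3 ≡ 1
So ord_9(7) = 3.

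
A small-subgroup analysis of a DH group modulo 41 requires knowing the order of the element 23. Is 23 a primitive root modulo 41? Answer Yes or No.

No

φ(41) = 41 − 1 = 40 = 2^3 · 5.
It suffices to check that the order of 23 is not a proper divisor of 40: compute 23^(40/q) for q ∈ {2, 5}.
23^20 ≡ 1 (mod 41)  [q = 2: ≡ 1 ✗]
23^8 ≡ 10 (mod 41)  [q = 5: ≢ 1 ✓]
Since 23^20 ≡ 1, the order of 23 divides 20 < 40, so 23 is not a primitive root.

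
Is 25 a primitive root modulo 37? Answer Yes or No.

φ(37) = 37 − 1 = 36 = 2^2 · 3^2.
25 is a primitive root mod 37 iff 25^(φ(37)/q) ≢ 1 for every prime q | φ(37), i.e. q ∈ {2, 3}.
25^18 ≡ 1 (mod 37)  [q = 2: ≡ 1 ✗]
25^12 ≡ 26 (mod 37)  [q = 3: ≢ 1 ✓]
25^18 ≡ 1 shows ord(25) | 18, strictly less than φ(37); not a primitive root.

No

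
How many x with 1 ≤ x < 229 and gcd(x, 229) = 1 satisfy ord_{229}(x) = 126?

0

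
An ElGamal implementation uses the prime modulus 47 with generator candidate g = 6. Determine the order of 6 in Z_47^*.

23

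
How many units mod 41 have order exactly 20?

8

φ(41) = 41 − 1 = 40 = 2^3 · 5.
In a cyclic group of order 40, there are φ(d) elements of order d for each divisor d of 40, and zero for non-divisors.
20 = 2^2 · 5 divides 40, and φ(20) = 8.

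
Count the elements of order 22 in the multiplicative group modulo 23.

φ(23) = 23 − 1 = 22 = 2 · 11.
Since (Z/23Z)^× is cyclic of order 22, the number of elements of order d is φ(d) when d | 22 and 0 otherwise.
22 = 2 · 11 divides 22, and φ(22) = 10.

10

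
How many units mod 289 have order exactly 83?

0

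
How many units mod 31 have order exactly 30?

8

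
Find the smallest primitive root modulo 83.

φ(83) = 83 − 1 = 82 = 2 · 41.
Test candidates g = 2, 3, … against the prime factors q ∈ {2, 41} of φ(83): g is a generator iff g^(82/q) ≢ 1 for every such q.
g = 2: 2^41 ≡ 82; 2^2 ≡ 4 — none is 1, so 2 is a primitive root.
The smallest primitive root modulo 83 is 2.

2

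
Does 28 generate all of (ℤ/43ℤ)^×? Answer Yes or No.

φ(43) = 43 − 1 = 42 = 2 · 3 · 7.
Test 28^(42/q) mod 43 for each prime factor q of 42:
28^21 ≡ 42 (mod 43)  [q = 2: ≢ 1 ✓]
28^14 ≡ 6 (mod 43)  [q = 3: ≢ 1 ✓]
28^6 ≡ 11 (mod 43)  [q = 7: ≢ 1 ✓]
All checks pass, so 28 has order 42 and is a primitive root modulo 43.

Yes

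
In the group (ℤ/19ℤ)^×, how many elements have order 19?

φ(19) = 19 − 1 = 18 = 2 · 3^2.
(Z/19Z)^× is cyclic (|G| = 18); a cyclic group of order m has exactly φ(d) elements of each order d | m, and none otherwise.
19 does not divide 18, so no element of (Z/19Z)^× has order 19.

0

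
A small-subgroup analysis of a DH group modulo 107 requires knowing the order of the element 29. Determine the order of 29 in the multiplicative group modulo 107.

53

By Lagrange's theorem, ord_107(29) divides φ(107) = 107 − 1 = 106 = 2 · 53.
Divisors of 106: 1, 2, 53, 106.
Evaluate successive powers at the divisors of 106:
29^1 ≡ 29 (mod 107)
29^2 ≡ 92 (mod 107)
29^53 ≡ 1 (mod 107) ✓
Therefore the multiplicative order of 29 modulo 107 is 53.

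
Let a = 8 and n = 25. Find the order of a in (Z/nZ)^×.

By Lagrange's theorem, ord_25(8) divides φ(25) = φ(5^2) = 5·(5−1) = 20 = 2^2 · 5.
Divisors of 20: 1, 2, 4, 5, 10, 20.
Compute 8^d (mod 25) for the divisors d until we hit 1:
8^1 ≡ 8 (mod 25)
8^2 ≡ 14 (mod 25)
8^4 ≡ 21 (mod 25)
8^5 ≡ 18 (mod 25)
8^10 ≡ 24 (mod 25)
8^20 ≡ 1 (mod 25) ✓
Hence ord(8) = 20.

20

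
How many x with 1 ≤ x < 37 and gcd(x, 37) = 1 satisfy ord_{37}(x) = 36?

φ(37) = 37 − 1 = 36 = 2^2 · 3^2.
In a cyclic group of order 36, there are φ(d) elements of order d for each divisor d of 36, and zero for non-divisors.
36 = 2^2 · 3^2 divides 36, and φ(36) = 12.

12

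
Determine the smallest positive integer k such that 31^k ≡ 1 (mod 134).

By Lagrange's theorem, ord_134(31) divides φ(134) = φ(2)·φ(67) = 1·66 = 66 = 2 · 3 · 11.
Divisors of 66: 1, 2, 3, 6, 11, 22, 33, 66.
Check 31^d mod 134 for each divisor in increasing order:
31^1 ≡ 31 (mod 134)
31^2 ≡ 23 (mod 134)
31^3 ≡ 43 (mod 134)
31^6 ≡ 107 (mod 134)
31^11 ≡ 97 (mod 134)
31^22 ≡ 29 (mod 134)
31^33 ≡ 133 (mod 134)
31^66 ≡ 1 (mod 134) ✓
The smallest such exponent is 66, so the order of 31 is 66.

66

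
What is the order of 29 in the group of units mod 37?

12

By Lagrange's theorem, ord_37(29) divides φ(37) = 37 − 1 = 36 = 2^2 · 3^2.
Divisors of 36: 1, 2, 3, 4, 6, 9, 12, 18, 36.
Check 29^d mod 37 for each divisor in increasing order:
29^1 ≡ 29
29^2 ≡ 27
29^3 ≡ 6
29^4 ≡ 26
29^6 ≡ 36
29^9 ≡ 31
29^12 ≡ 1
Hence ord(29) = 12.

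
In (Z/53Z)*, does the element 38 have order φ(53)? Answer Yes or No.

No

φ(53) = 53 − 1 = 52 = 2^2 · 13.
Test 38^(52/q) mod 53 for each prime factor q of 52:
38^26 ≡ 1 (mod 53)  [q = 2: ≡ 1 ✗]
38^4 ≡ 10 (mod 53)  [q = 13: ≢ 1 ✓]
Since 38^26 ≡ 1, the order of 38 divides 26 < 52, so 38 is not a primitive root.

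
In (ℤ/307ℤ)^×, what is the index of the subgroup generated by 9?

ord(9) | φ(307) = 307 − 1 = 306 = 2 · 3^2 · 17.
Divisors of 306: 1, 2, 3, 6, 9, 17, 18, 34, 51, 102, 153, 306.
Test each divisor d:
9^1 ≡ 9 (mod 307)
9^2 ≡ 81 (mod 307)
9^3 ≡ 115 (mod 307)
9^6 ≡ 24 (mod 307)
9^9 ≡ 304 (mod 307)
9^17 ≡ 1 (mod 307) ✓
So ord_307(9) = 17, hence |⟨9⟩| = 17.
Index = |(Z/307Z)^×| / |⟨9⟩| = 306 / 17 = 18.

18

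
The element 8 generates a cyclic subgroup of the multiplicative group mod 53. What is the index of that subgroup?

ord(8) | φ(53) = 53 − 1 = 52 = 2^2 · 13.
Divisors of 52: 1, 2, 4, 13, 26, 52.
Evaluate successive powers at the divisors of 52:
8^1 ≡ 8
8^2 ≡ 11
8^4 ≡ 15
8^13 ≡ 23
8^26 ≡ 52
8^52 ≡ 1
The order of 8 is 52, so the subgroup it generates has 52 elements.
The index is φ(53) / ord(8) = 52 / 52 = 1.

1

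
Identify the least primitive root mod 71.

7

φ(71) = 71 − 1 = 70 = 2 · 5 · 7.
Test candidates g = 2, 3, … against the prime factors q ∈ {2, 5, 7} of φ(71): g is a generator iff g^(70/q) ≢ 1 for every such q.
g = 2: 2^35 ≡ 1 — hits 1, so not a primitive root.
g = 3: 3^35 ≡ 1 — hits 1, so not a primitive root.
g = 4: 4^35 ≡ 1 — hits 1, so not a primitive root.
g = 5: 5^35 ≡ 1 — hits 1, so not a primitive root.
g = 6: 6^35 ≡ 1 — hits 1, so not a primitive root.
g = 7: 7^35 ≡ 70; 7^14 ≡ 54; 7^10 ≡ 45 — none is 1, so 7 is a primitive root.
The smallest primitive root modulo 71 is 7.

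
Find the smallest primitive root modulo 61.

2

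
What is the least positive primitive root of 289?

3

φ(289) = φ(17^2) = 17·(17−1) = 272 = 2^4 · 17.
Test candidates g = 2, 3, … against the prime factors q ∈ {2, 17} of φ(289): g is a generator iff g^(272/q) ≢ 1 for every such q.
g = 2: 2^136 ≡ 1 — hits 1, so not a primitive root.
g = 3: 3^136 ≡ 288; 3^16 ≡ 171 — none is 1, so 3 is a primitive root.
So 3 is the smallest generator of (Z/289Z)^×.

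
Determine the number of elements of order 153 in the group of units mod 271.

φ(271) = 271 − 1 = 270 = 2 · 3^3 · 5.
In a cyclic group of order 270, there are φ(d) elements of order d for each divisor d of 270, and zero for non-divisors.
Here 270 is not a multiple of 153, so there are no elements of order 153.

0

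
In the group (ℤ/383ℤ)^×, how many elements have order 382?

190

φ(383) = 383 − 1 = 382 = 2 · 191.
(Z/383Z)^× is cyclic (|G| = 382); a cyclic group of order m has exactly φ(d) elements of each order d | m, and none otherwise.
382 = 2 · 191 divides 382, and φ(382) = 190.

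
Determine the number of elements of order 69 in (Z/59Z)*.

φ(59) = 59 − 1 = 58 = 2 · 29.
(Z/59Z)^× is cyclic (|G| = 58); a cyclic group of order m has exactly φ(d) elements of each order d | m, and none otherwise.
Since 69 ∤ 58, the count is 0.

0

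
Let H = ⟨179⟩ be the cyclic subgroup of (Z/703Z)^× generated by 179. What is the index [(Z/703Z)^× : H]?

54

ord(179) | φ(703) = φ(19·37) = (19−1)·(37−1) = 18·36 = 648 = 2^3 · 3^4.
Divisors of 648: 1, 2, 3, 4, 6, 8, 9, 12, 18, 24, 27, 36, 54, 72, 81, 108, 162, 216, 324, 648.
Compute 179^d (mod 703) for the divisors d until we hit 1:
179^1 ≡ 179
179^2 ≡ 406
179^3 ≡ 265
179^4 ≡ 334
179^6 ≡ 628
179^8 ≡ 482
179^9 ≡ 512
179^12 ≡ 1
Thus |⟨179⟩| = ord(179) = 12.
The index is φ(703) / ord(179) = 648 / 12 = 54.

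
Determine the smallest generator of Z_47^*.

5

φ(47) = 47 − 1 = 46 = 2 · 23.
Test candidates g = 2, 3, … against the prime factors q ∈ {2, 23} of φ(47): g is a generator iff g^(46/q) ≢ 1 for every such q.
g = 2: 2^23 ≡ 1 — hits 1, so not a primitive root.
g = 3: 3^23 ≡ 1 — hits 1, so not a primitive root.
g = 4: 4^23 ≡ 1 — hits 1, so not a primitive root.
g = 5: 5^23 ≡ 46; 5^2 ≡ 25 — none is 1, so 5 is a primitive root.
The smallest primitive root modulo 47 is 5.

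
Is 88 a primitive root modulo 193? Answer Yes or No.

φ(193) = 193 − 1 = 192 = 2^6 · 3.
It suffices to check that the order of 88 is not a proper divisor of 192: compute 88^(192/q) for q ∈ {2, 3}.
88^96 ≡ 192 (mod 193)  [q = 2: ≢ 1 ✓]
88^64 ≡ 1 (mod 193)  [q = 3: ≡ 1 ✗]
88^64 ≡ 1 shows ord(88) | 64, strictly less than φ(193); not a primitive root.

No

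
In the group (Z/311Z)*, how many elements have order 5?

φ(311) = 311 − 1 = 310 = 2 · 5 · 31.
In a cyclic group of order 310, there are φ(d) elements of order d for each divisor d of 310, and zero for non-divisors.
5 | 310, and φ(5) = 5 − 1 = 4.

4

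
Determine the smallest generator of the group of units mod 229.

6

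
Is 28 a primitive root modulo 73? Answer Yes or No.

Yes

φ(73) = 73 − 1 = 72 = 2^3 · 3^2.
It suffices to check that the order of 28 is not a proper divisor of 72: compute 28^(72/q) for q ∈ {2, 3}.
28^36 ≡ 72 (mod 73)  [q = 2: ≢ 1 ✓]
28^24 ≡ 8 (mod 73)  [q = 3: ≢ 1 ✓]
Every test exponent gives a nontrivial residue, hence 28 generates the full group.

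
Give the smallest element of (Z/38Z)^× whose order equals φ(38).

3

φ(38) = φ(2)·φ(19) = 1·18 = 18 = 2 · 3^2.
g is a primitive root iff g^(18/q) ≢ 1 (mod 38) for each prime q ∈ {2, 3}.
g = 2: gcd(2, 38) = 2 > 1, not a unit — skip.
g = 3: 3^9 ≡ 37; 3^6 ≡ 7 — none is 1, so 3 is a primitive root.
So 3 is the smallest generator of (Z/38Z)^×.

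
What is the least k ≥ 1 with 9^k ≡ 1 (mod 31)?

15

By Lagrange's theorem, ord_31(9) divides φ(31) = 31 − 1 = 30 = 2 · 3 · 5.
Divisors of 30: 1, 2, 3, 5, 6, 10, 15, 30.
Check 9^d mod 31 for each divisor in increasing order:
9^1 ≡ 9 (mod 31)
9^2 ≡ 19 (mod 31)
9^3 ≡ 16 (mod 31)
9^5 ≡ 25 (mod 31)
9^6 ≡ 8 (mod 31)
9^10 ≡ 5 (mod 31)
9^15 ≡ 1 (mod 31) ✓
So ord_31(9) = 15.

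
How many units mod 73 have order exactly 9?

φ(73) = 73 − 1 = 72 = 2^3 · 3^2.
In a cyclic group of order 72, there are φ(d) elements of order d for each divisor d of 72, and zero for non-divisors.
9 = 3^2 divides 72, and φ(9) = 6.

6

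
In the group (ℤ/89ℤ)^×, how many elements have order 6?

φ(89) = 89 − 1 = 88 = 2^3 · 11.
In a cyclic group of order 88, there are φ(d) elements of order d for each divisor d of 88, and zero for non-divisors.
6 does not divide 88, so no element of (Z/89Z)^× has order 6.

0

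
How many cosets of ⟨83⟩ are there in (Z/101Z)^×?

1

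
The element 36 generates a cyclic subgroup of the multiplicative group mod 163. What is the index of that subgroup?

By Lagrange's theorem, ord_163(36) divides φ(163) = 163 − 1 = 162 = 2 · 3^4.
Divisors of 162: 1, 2, 3, 6, 9, 18, 27, 54, 81, 162.
Evaluate successive powers at the divisors of 162:
36^1 ≡ 36 (mod 163)
36^2 ≡ 155 (mod 163)
36^3 ≡ 38 (mod 163)
36^6 ≡ 140 (mod 163)
36^9 ≡ 104 (mod 163)
36^18 ≡ 58 (mod 163)
36^27 ≡ 1 (mod 163) ✓
Thus |⟨36⟩| = ord(36) = 27.
The index is φ(163) / ord(36) = 162 / 27 = 6.

6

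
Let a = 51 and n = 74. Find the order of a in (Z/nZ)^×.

By Lagrange's theorem, ord_74(51) divides φ(74) = φ(2)·φ(37) = 1·36 = 36 = 2^2 · 3^2.
Divisors of 36: 1, 2, 3, 4, 6, 9, 12, 18, 36.
Evaluate successive powers at the divisors of 36:
51^1 ≡ 51 (mod 74)
51^2 ≡ 11 (mod 74)
51^3 ≡ 43 (mod 74)
51^4 ≡ 47 (mod 74)
51^6 ≡ 73 (mod 74)
51^9 ≡ 31 (mod 74)
51^12 ≡ 1 (mod 74) ✓
So ord_74(51) = 12.

12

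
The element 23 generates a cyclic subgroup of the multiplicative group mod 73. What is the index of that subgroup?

2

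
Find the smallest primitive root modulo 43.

3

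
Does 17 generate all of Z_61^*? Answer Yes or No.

Yes

φ(61) = 61 − 1 = 60 = 2^2 · 3 · 5.
17 is a primitive root mod 61 iff 17^(φ(61)/q) ≢ 1 for every prime q | φ(61), i.e. q ∈ {2, 3, 5}.
17^30 ≡ 60 (mod 61)  [q = 2: ≢ 1 ✓]
17^20 ≡ 13 (mod 61)  [q = 3: ≢ 1 ✓]
17^12 ≡ 20 (mod 61)  [q = 5: ≢ 1 ✓]
None equal 1, so ord_61(17) = 60: 17 is a primitive root.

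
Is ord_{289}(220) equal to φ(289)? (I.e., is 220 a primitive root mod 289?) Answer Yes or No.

No

φ(289) = φ(17^2) = 17·(17−1) = 272 = 2^4 · 17.
Test 220^(272/q) mod 289 for each prime factor q of 272:
220^136 ≡ 1 (mod 289)  [q = 2: ≡ 1 ✗]
220^16 ≡ 222 (mod 289)  [q = 17: ≢ 1 ✓]
Since 220^136 ≡ 1, the order of 220 divides 136 < 272, so 220 is not a primitive root.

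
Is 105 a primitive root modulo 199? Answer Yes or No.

φ(199) = 199 − 1 = 198 = 2 · 3^2 · 11.
Test 105^(198/q) mod 199 for each prime factor q of 198:
105^99 ≡ 198 (mod 199)  [q = 2: ≢ 1 ✓]
105^66 ≡ 92 (mod 199)  [q = 3: ≢ 1 ✓]
105^18 ≡ 18 (mod 199)  [q = 11: ≢ 1 ✓]
Every test exponent gives a nontrivial residue, hence 105 generates the full group.

Yes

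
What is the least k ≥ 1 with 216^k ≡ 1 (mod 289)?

Since 216 ∈ (Z/289Z)^×, its order divides φ(289) = φ(17^2) = 17·(17−1) = 272 = 2^4 · 17.
Divisors of 272: 1, 2, 4, 8, 16, 17, 34, 68, 136, 272.
Test each divisor d:
216^1 ≡ 216 (mod 289)
216^2 ≡ 127 (mod 289)
216^4 ≡ 234 (mod 289)
216^8 ≡ 135 (mod 289)
216^16 ≡ 18 (mod 289)
216^17 ≡ 131 (mod 289)
216^34 ≡ 110 (mod 289)
216^68 ≡ 251 (mod 289)
216^136 ≡ 288 (mod 289)
216^272 ≡ 1 (mod 289) ✓
Therefore the multiplicative order of 216 modulo 289 is 272.

272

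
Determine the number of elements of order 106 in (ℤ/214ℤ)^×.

φ(214) = φ(2)·φ(107) = 1·106 = 106 = 2 · 53.
Since (Z/214Z)^× is cyclic of order 106, the number of elements of order d is φ(d) when d | 106 and 0 otherwise.
106 = 2 · 53 divides 106, and φ(106) = 52.

52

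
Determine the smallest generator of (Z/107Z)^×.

2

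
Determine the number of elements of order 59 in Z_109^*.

φ(109) = 109 − 1 = 108 = 2^2 · 3^3.
In a cyclic group of order 108, there are φ(d) elements of order d for each divisor d of 108, and zero for non-divisors.
Since 59 ∤ 108, the count is 0.

0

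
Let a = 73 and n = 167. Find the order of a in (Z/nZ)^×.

166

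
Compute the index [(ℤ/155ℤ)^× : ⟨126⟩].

24

The order of 126 must divide φ(155) = φ(5·31) = (5−1)·(31−1) = 4·30 = 120 = 2^3 · 3 · 5.
Divisors of 120: 1, 2, 3, 4, 5, 6, 8, 10, 12, 15, 20, 24, 30, 40, 60, 120.
Compute 126^d (mod 155) for the divisors d until we hit 1:
126^1 ≡ 126 (mod 155)
126^2 ≡ 66 (mod 155)
126^3 ≡ 101 (mod 155)
126^4 ≡ 16 (mod 155)
126^5 ≡ 1 (mod 155) ✓
The order of 126 is 5, so the subgroup it generates has 5 elements.
The index is φ(155) / ord(126) = 120 / 5 = 24.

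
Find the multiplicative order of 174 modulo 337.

48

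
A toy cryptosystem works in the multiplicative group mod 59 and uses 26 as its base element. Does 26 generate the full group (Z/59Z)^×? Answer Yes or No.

φ(59) = 59 − 1 = 58 = 2 · 29.
An element g generates (Z/59Z)^× iff g^(58/q) ≢ 1 (mod 59) for each prime q ∈ {2, 29}.
26^29 ≡ 1 (mod 59)  [q = 2: ≡ 1 ✗]
26^2 ≡ 27 (mod 59)  [q = 29: ≢ 1 ✓]
The check at q = 2 fails, so 26 generates a proper subgroup.

No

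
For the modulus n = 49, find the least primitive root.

φ(49) = φ(7^2) = 7·(7−1) = 42 = 2 · 3 · 7.
g is a primitive root iff g^(42/q) ≢ 1 (mod 49) for each prime q ∈ {2, 3, 7}.
g = 2: 2^21 ≡ 1 — hits 1, so not a primitive root.
g = 3: 3^21 ≡ 48; 3^14 ≡ 30; 3^6 ≡ 43 — none is 1, so 3 is a primitive root.
The smallest primitive root modulo 49 is 3.

3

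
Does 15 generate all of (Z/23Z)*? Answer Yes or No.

φ(23) = 23 − 1 = 22 = 2 · 11.
An element g generates (Z/23Z)^× iff g^(22/q) ≢ 1 (mod 23) for each prime q ∈ {2, 11}.
15^11 ≡ 22 (mod 23)  [q = 2: ≢ 1 ✓]
15^2 ≡ 18 (mod 23)  [q = 11: ≢ 1 ✓]
Every test exponent gives a nontrivial residue, hence 15 generates the full group.

Yes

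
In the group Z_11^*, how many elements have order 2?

1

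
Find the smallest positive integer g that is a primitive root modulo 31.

3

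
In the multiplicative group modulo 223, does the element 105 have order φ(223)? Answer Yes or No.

φ(223) = 223 − 1 = 222 = 2 · 3 · 37.
105 is a primitive root mod 223 iff 105^(φ(223)/q) ≢ 1 for every prime q | φ(223), i.e. q ∈ {2, 3, 37}.
105^111 ≡ 1 (mod 223)  [q = 2: ≡ 1 ✗]
105^74 ≡ 1 (mod 223)  [q = 3: ≡ 1 ✗]
105^6 ≡ 132 (mod 223)  [q = 37: ≢ 1 ✓]
105^111 ≡ 1 shows ord(105) | 111, strictly less than φ(223); not a primitive root.

No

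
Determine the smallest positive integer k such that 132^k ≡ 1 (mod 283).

94

ord(132) | φ(283) = 283 − 1 = 282 = 2 · 3 · 47.
Divisors of 282: 1, 2, 3, 6, 47, 94, 141, 282.
Check 132^d mod 283 for each divisor in increasing order:
132^1 ≡ 132 (mod 283)
132^2 ≡ 161 (mod 283)
132^3 ≡ 27 (mod 283)
132^6 ≡ 163 (mod 283)
132^47 ≡ 282 (mod 283)
132^94 ≡ 1 (mod 283) ✓
Hence ord(132) = 94.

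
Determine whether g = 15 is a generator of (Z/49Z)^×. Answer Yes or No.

No

φ(49) = φ(7^2) = 7·(7−1) = 42 = 2 · 3 · 7.
An element g generates (Z/49Z)^× iff g^(42/q) ≢ 1 (mod 49) for each prime q ∈ {2, 3, 7}.
15^21 ≡ 1 (mod 49)  [q = 2: ≡ 1 ✗]
15^14 ≡ 1 (mod 49)  [q = 3: ≡ 1 ✗]
15^6 ≡ 36 (mod 49)  [q = 7: ≢ 1 ✓]
The check at q = 2 fails, so 15 generates a proper subgroup.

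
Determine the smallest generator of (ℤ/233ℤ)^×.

φ(233) = 233 − 1 = 232 = 2^3 · 29.
g is a primitive root iff g^(232/q) ≢ 1 (mod 233) for each prime q ∈ {2, 29}.
g = 2: 2^116 ≡ 1 — hits 1, so not a primitive root.
g = 3: 3^116 ≡ 232; 3^8 ≡ 37 — none is 1, so 3 is a primitive root.
Hence the least primitive root of 233 is 3.

3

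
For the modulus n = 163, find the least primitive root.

φ(163) = 163 − 1 = 162 = 2 · 3^4.
Test candidates g = 2, 3, … against the prime factors q ∈ {2, 3} of φ(163): g is a generator iff g^(162/q) ≢ 1 for every such q.
g = 2: 2^81 ≡ 162; 2^54 ≡ 104 — none is 1, so 2 is a primitive root.
So 2 is the smallest generator of (Z/163Z)^×.

2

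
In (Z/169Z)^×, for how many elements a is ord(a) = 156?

48

φ(169) = φ(13^2) = 13·(13−1) = 156 = 2^2 · 3 · 13.
(Z/169Z)^× is cyclic (|G| = 156); a cyclic group of order m has exactly φ(d) elements of each order d | m, and none otherwise.
156 = 2^2 · 3 · 13 divides 156, and φ(156) = 48.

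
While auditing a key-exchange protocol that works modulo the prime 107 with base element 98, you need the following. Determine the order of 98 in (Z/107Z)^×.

106

The order of 98 must divide φ(107) = 107 − 1 = 106 = 2 · 53.
Divisors of 106: 1, 2, 53, 106.
Check 98^d mod 107 for each divisor in increasing order:
98^1 ≡ 98
98^2 ≡ 81
98^53 ≡ 106
98^106 ≡ 1
The smallest such exponent is 106, so the order of 98 is 106.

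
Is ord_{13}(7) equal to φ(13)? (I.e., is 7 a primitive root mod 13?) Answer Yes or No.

Yes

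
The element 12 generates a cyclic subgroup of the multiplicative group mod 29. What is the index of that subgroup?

7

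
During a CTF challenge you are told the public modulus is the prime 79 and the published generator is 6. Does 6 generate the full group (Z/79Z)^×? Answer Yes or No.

Yes

φ(79) = 79 − 1 = 78 = 2 · 3 · 13.
6 is a primitive root mod 79 iff 6^(φ(79)/q) ≢ 1 for every prime q | φ(79), i.e. q ∈ {2, 3, 13}.
6^39 ≡ 78 (mod 79)  [q = 2: ≢ 1 ✓]
6^26 ≡ 55 (mod 79)  [q = 3: ≢ 1 ✓]
6^6 ≡ 46 (mod 79)  [q = 13: ≢ 1 ✓]
All checks pass, so 6 has order 78 and is a primitive root modulo 79.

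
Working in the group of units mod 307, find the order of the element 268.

By Lagrange's theorem, ord_307(268) divides φ(307) = 307 − 1 = 306 = 2 · 3^2 · 17.
Divisors of 306: 1, 2, 3, 6, 9, 17, 18, 34, 51, 102, 153, 306.
Test each divisor d:
268^1 ≡ 268
268^2 ≡ 293
268^3 ≡ 239
268^6 ≡ 19
268^9 ≡ 243
268^17 ≡ 139
268^18 ≡ 105
268^34 ≡ 287
268^51 ≡ 290
268^102 ≡ 289
268^153 ≡ 306
268^306 ≡ 1
So ord_307(268) = 306.

306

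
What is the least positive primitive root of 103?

5

φ(103) = 103 − 1 = 102 = 2 · 3 · 17.
g is a primitive root iff g^(102/q) ≢ 1 (mod 103) for each prime q ∈ {2, 3, 17}.
g = 2: 2^51 ≡ 1 — hits 1, so not a primitive root.
g = 3: 3^51 ≡ 102; 3^34 ≡ 1 — hits 1, so not a primitive root.
g = 4: 4^51 ≡ 1 — hits 1, so not a primitive root.
g = 5: 5^51 ≡ 102; 5^34 ≡ 56; 5^6 ≡ 72 — none is 1, so 5 is a primitive root.
The smallest primitive root modulo 103 is 5.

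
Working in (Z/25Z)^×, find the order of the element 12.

The order of 12 must divide φ(25) = φ(5^2) = 5·(5−1) = 20 = 2^2 · 5.
Divisors of 20: 1, 2, 4, 5, 10, 20.
Compute 12^d (mod 25) for the divisors d until we hit 1:
12^1 ≡ 12
12^2 ≡ 19
12^4 ≡ 11
12^5 ≡ 7
12^10 ≡ 24
12^20 ≡ 1
Therefore the multiplicative order of 12 modulo 25 is 20.

20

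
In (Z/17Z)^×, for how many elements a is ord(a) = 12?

φ(17) = 17 − 1 = 16 = 2^4.
(Z/17Z)^× is cyclic (|G| = 16); a cyclic group of order m has exactly φ(d) elements of each order d | m, and none otherwise.
12 does not divide 16, so no element of (Z/17Z)^× has order 12.

0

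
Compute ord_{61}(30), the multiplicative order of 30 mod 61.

Since 30 ∈ (Z/61Z)^×, its order divides φ(61) = 61 − 1 = 60 = 2^2 · 3 · 5.
Divisors of 60: 1, 2, 3, 4, 5, 6, 10, 12, 15, 20, 30, 60.
Compute 30^d (mod 61) for the divisors d until we hit 1:
30^1 ≡ 30 (mod 61)
30^2 ≡ 46 (mod 61)
30^3 ≡ 38 (mod 61)
30^4 ≡ 42 (mod 61)
30^5 ≡ 40 (mod 61)
30^6 ≡ 41 (mod 61)
30^10 ≡ 14 (mod 61)
30^12 ≡ 34 (mod 61)
30^15 ≡ 11 (mod 61)
30^20 ≡ 13 (mod 61)
30^30 ≡ 60 (mod 61)
30^60 ≡ 1 (mod 61) ✓
Hence ord(30) = 60.

60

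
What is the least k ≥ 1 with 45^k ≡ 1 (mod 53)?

By Lagrange's theorem, ord_53(45) divides φ(53) = 53 − 1 = 52 = 2^2 · 13.
Divisors of 52: 1, 2, 4, 13, 26, 52.
Compute 45^d (mod 53) for the divisors d until we hit 1:
45^1 ≡ 45 (mod 53)
45^2 ≡ 11 (mod 53)
45^4 ≡ 15 (mod 53)
45^13 ≡ 30 (mod 53)
45^26 ≡ 52 (mod 53)
45^52 ≡ 1 (mod 53) ✓
The smallest such exponent is 52, so the order of 45 is 52.

52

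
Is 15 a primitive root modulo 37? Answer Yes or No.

Yes

φ(37) = 37 − 1 = 36 = 2^2 · 3^2.
It suffices to check that the order of 15 is not a proper divisor of 36: compute 15^(36/q) for q ∈ {2, 3}.
15^18 ≡ 36 (mod 37)  [q = 2: ≢ 1 ✓]
15^12 ≡ 26 (mod 37)  [q = 3: ≢ 1 ✓]
Every test exponent gives a nontrivial residue, hence 15 generates the full group.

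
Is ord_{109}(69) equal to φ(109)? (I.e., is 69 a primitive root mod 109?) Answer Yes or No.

Yes

φ(109) = 109 − 1 = 108 = 2^2 · 3^3.
69 is a primitive root mod 109 iff 69^(φ(109)/q) ≢ 1 for every prime q | φ(109), i.e. q ∈ {2, 3}.
69^54 ≡ 108 (mod 109)  [q = 2: ≢ 1 ✓]
69^36 ≡ 63 (mod 109)  [q = 3: ≢ 1 ✓]
None equal 1, so ord_109(69) = 108: 69 is a primitive root.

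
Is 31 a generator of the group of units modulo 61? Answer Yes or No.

φ(61) = 61 − 1 = 60 = 2^2 · 3 · 5.
Test 31^(60/q) mod 61 for each prime factor q of 60:
31^30 ≡ 60 (mod 61)  [q = 2: ≢ 1 ✓]
31^20 ≡ 13 (mod 61)  [q = 3: ≢ 1 ✓]
31^12 ≡ 34 (mod 61)  [q = 5: ≢ 1 ✓]
Every test exponent gives a nontrivial residue, hence 31 generates the full group.

Yes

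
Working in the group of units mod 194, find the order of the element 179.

96

By Lagrange's theorem, ord_194(179) divides φ(194) = φ(2)·φ(97) = 1·96 = 96 = 2^5 · 3.
Divisors of 96: 1, 2, 3, 4, 6, 8, 12, 16, 24, 32, 48, 96.
Test each divisor d:
179^1 ≡ 179 (mod 194)
179^2 ≡ 31 (mod 194)
179^3 ≡ 117 (mod 194)
179^4 ≡ 185 (mod 194)
179^6 ≡ 109 (mod 194)
179^8 ≡ 81 (mod 194)
179^12 ≡ 47 (mod 194)
179^16 ≡ 159 (mod 194)
179^24 ≡ 75 (mod 194)
179^32 ≡ 61 (mod 194)
179^48 ≡ 193 (mod 194)
179^96 ≡ 1 (mod 194) ✓
Therefore the multiplicative order of 179 modulo 194 is 96.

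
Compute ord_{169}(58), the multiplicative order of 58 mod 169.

156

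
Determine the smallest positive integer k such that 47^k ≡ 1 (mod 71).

The order of 47 must divide φ(71) = 71 − 1 = 70 = 2 · 5 · 7.
Divisors of 70: 1, 2, 5, 7, 10, 14, 35, 70.
Compute 47^d (mod 71) for the divisors d until we hit 1:
47^1 ≡ 47
47^2 ≡ 8
47^5 ≡ 26
47^7 ≡ 66
47^10 ≡ 37
47^14 ≡ 25
47^35 ≡ 70
47^70 ≡ 1
The smallest such exponent is 70, so the order of 47 is 70.

70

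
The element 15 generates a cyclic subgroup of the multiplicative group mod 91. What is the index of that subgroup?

ord(15) | φ(91) = φ(7·13) = (7−1)·(13−1) = 6·12 = 72 = 2^3 · 3^2.
Divisors of 72: 1, 2, 3, 4, 6, 8, 9, 12, 18, 24, 36, 72.
Check 15^d mod 91 for each divisor in increasing order:
15^1 ≡ 15 (mod 91)
15^2 ≡ 43 (mod 91)
15^3 ≡ 8 (mod 91)
15^4 ≡ 29 (mod 91)
15^6 ≡ 64 (mod 91)
15^8 ≡ 22 (mod 91)
15^9 ≡ 57 (mod 91)
15^12 ≡ 1 (mod 91) ✓
The order of 15 is 12, so the subgroup it generates has 12 elements.
[(Z/91Z)^× : ⟨15⟩] = 72/12 = 6.

6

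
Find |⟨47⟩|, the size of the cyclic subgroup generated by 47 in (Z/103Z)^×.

Since 47 ∈ (Z/103Z)^×, its order divides φ(103) = 103 − 1 = 102 = 2 · 3 · 17.
Divisors of 102: 1, 2, 3, 6, 17, 34, 51, 102.
Evaluate successive powers at the divisors of 102:
47^1 ≡ 47 (mod 103)
47^2 ≡ 46 (mod 103)
47^3 ≡ 102 (mod 103)
47^6 ≡ 1 (mod 103) ✓
Hence ord(47) = 6.

6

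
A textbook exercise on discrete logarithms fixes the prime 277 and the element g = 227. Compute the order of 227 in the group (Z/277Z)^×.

276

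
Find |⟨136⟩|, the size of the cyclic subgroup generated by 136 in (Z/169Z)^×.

156

Since 136 ∈ (Z/169Z)^×, its order divides φ(169) = φ(13^2) = 13·(13−1) = 156 = 2^2 · 3 · 13.
Divisors of 156: 1, 2, 3, 4, 6, 12, 13, 26, 39, 52, 78, 156.
Evaluate successive powers at the divisors of 156:
136^1 ≡ 136 (mod 169)
136^2 ≡ 75 (mod 169)
136^3 ≡ 60 (mod 169)
136^4 ≡ 48 (mod 169)
136^6 ≡ 51 (mod 169)
136^12 ≡ 66 (mod 169)
136^13 ≡ 19 (mod 169)
136^26 ≡ 23 (mod 169)
136^39 ≡ 99 (mod 169)
136^52 ≡ 22 (mod 169)
136^78 ≡ 168 (mod 169)
136^156 ≡ 1 (mod 169) ✓
Hence ord(136) = 156.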